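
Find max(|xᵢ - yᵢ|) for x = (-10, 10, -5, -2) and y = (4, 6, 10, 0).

max(|x_i - y_i|) = max(|-10 - 4|, |10 - 6|, |-5 - 10|, |-2 - 0|) = max(14, 4, 15, 2) = 15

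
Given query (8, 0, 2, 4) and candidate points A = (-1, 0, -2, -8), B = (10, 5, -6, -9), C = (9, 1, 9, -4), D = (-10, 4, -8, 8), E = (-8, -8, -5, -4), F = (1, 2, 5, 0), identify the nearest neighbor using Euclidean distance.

Distances: d(A) ≈ 15.5242, d(B) ≈ 16.1864, d(C) ≈ 10.7238, d(D) ≈ 21.3542, d(E) ≈ 20.8087, d(F) ≈ 8.8318. Nearest: F = (1, 2, 5, 0) with distance 8.8318.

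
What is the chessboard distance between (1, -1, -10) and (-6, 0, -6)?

max(|x_i - y_i|) = max(|1 - (-6)|, |-1 - 0|, |-10 - (-6)|) = max(7, 1, 4) = 7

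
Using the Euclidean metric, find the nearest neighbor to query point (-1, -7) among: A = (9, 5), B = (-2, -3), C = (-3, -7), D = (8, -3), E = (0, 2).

Distances: d(A) ≈ 15.6205, d(B) ≈ 4.1231, d(C) = 2, d(D) ≈ 9.8489, d(E) ≈ 9.0554. Nearest: C = (-3, -7) with distance 2.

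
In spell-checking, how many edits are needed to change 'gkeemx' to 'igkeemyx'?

Let D[i][j] be the edit distance between the first i characters of 'gkeemx' and the first j characters of 'igkeemyx', with D[i][0] = i, D[0][j] = j, and D[i][j] = D[i-1][j-1] if the characters match, else 1 + min(D[i-1][j], D[i][j-1], D[i-1][j-1]). Filling the table (rows: prefixes of 'gkeemx', columns: prefixes of 'igkeemyx'):
     ε  i  g  k  e  e  m  y  x
  ε  0  1  2  3  4  5  6  7  8
  g  1  1  1  2  3  4  5  6  7
  k  2  2  2  1  2  3  4  5  6
  e  3  3  3  2  1  2  3  4  5
  e  4  4  4  3  2  1  2  3  4
  m  5  5  5  4  3  2  1  2  3
  x  6  6  6  5  4  3  2  2  2
The bottom-right entry gives D[6][8] = 2, so no sequence of fewer than 2 edits works. Backtracking through the table gives one optimal edit sequence (2 edits):
  gkeemx → igkeemx (ins i @1)
  igkeemx → igkeemyx (ins y @7)
Edit distance = 2.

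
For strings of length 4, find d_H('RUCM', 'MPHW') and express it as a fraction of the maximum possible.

Differing positions: 1, 2, 3, 4. Hamming distance = 4. The maximum possible Hamming distance for length-4 strings is 4, so d_H/4 = 4/4 = 1.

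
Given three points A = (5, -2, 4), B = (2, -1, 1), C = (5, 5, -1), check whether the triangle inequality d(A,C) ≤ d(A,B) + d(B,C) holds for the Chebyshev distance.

d(A,B) = max(3, 1, 3) = 3, d(B,C) = max(3, 6, 2) = 6, d(A,C) = max(0, 7, 5) = 7.
d(A,C) = 7 ≤ 3 + 6 = 9. Triangle inequality is satisfied.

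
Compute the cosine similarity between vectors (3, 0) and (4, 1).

With u = (3, 0), v = (4, 1):
u·v = 3·4 + 0·1 = 12 + 0 = 12.
|u| = √(3² + 0²) = √9, |v| = √(4² + 1²) = √17, so |u||v| = √(9·17) = √153.
cos θ = (u·v)/(|u||v|) = 12/√153 ≈ 0.9701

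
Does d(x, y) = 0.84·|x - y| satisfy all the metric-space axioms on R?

Yes. Since |x - y| is a metric on R and 0.84 > 0, the positive scalar multiple 0.84·|x - y| is also a metric: scaling by a positive constant preserves non-negativity, identity (d=0 ⟺ |x-y|=0 ⟺ x=y), symmetry, and the triangle inequality.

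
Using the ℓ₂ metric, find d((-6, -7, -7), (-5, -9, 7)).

√(Σ(x_i - y_i)²) = √((-6 - (-5))² + (-7 - (-9))² + (-7 - 7)²)
= √((-1)² + 2² + (-14)²) = √(1 + 4 + 196) = √201 ≈ 14.1774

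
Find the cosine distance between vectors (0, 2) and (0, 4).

With u = (0, 2), v = (0, 4):
u·v = 0·0 + 2·4 = 0 + 8 = 8.
|u| = √(0² + 2²) = √4, |v| = √(0² + 4²) = √16, so |u||v| = √(4·16) = √64 = 8.
cos θ = (u·v)/(|u||v|) = 8/8 = 1
Cosine distance = 1 - cos θ = 1 - 1 = 0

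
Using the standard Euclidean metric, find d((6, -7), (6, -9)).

√(Σ(x_i - y_i)²) = √((6 - 6)² + (-7 - (-9))²)
= √(0² + 2²) = √(0 + 4) = √4 = 2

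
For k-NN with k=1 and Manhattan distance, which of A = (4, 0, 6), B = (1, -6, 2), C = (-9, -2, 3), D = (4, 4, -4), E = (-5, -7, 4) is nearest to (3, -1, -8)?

Distances: d(A) = 16, d(B) = 17, d(C) = 24, d(D) = 10, d(E) = 26. Nearest: D = (4, 4, -4) with distance 10.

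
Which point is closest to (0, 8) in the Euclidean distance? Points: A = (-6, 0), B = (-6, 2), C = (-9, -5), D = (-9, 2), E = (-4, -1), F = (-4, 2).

Distances: d(A) = 10, d(B) ≈ 8.4853, d(C) ≈ 15.8114, d(D) ≈ 10.8167, d(E) ≈ 9.8489, d(F) ≈ 7.2111. Nearest: F = (-4, 2) with distance 7.2111.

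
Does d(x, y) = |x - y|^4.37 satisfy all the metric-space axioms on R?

No. d(x,y) = |x-y|^4.37 fails the triangle inequality since p = 4.37 > 1. Counterexample: x = -4, y = 0, z = 5. d(x,z) = |-4 - 5|^4.37 = 9^4.37 ≈ 14792.4383, but d(x,y) + d(y,z) = 4^4.37 + 5^4.37 ≈ 427.565 + 1133.702 = 1561.267. Since 14792.4383 > 1561.267, the triangle inequality is violated.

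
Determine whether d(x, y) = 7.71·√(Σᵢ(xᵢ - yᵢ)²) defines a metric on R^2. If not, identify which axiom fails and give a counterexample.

Yes. The L2 (Euclidean) norm induces a metric on R^2, and multiplying a metric by a positive constant 7.71 > 0 preserves all four axioms: non-negativity (7.71·||x-y|| ≥ 0), identity (7.71·||x-y|| = 0 ⟺ ||x-y|| = 0 ⟺ x = y), symmetry (||x-y|| = ||y-x||), and the triangle inequality (7.71·||x-z|| ≤ 7.71·||x-y|| + 7.71·||y-z||). So d is a metric.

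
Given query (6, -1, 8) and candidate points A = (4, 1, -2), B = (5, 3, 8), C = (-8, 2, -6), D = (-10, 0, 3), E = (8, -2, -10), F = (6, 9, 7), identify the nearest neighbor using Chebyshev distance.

Distances: d(A) = 10, d(B) = 4, d(C) = 14, d(D) = 16, d(E) = 18, d(F) = 10. Nearest: B = (5, 3, 8) with distance 4.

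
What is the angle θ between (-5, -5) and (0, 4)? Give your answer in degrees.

With u = (-5, -5), v = (0, 4):
u·v = (-5)·0 + (-5)·4 = 0 + (-20) = -20.
|u| = √((-5)² + (-5)²) = √50, |v| = √(0² + 4²) = √16, so |u||v| = √(50·16) = √800.
cos θ = (u·v)/(|u||v|) = -20/√800 ≈ -0.707107
θ = arccos(-0.707107) ≈ 135°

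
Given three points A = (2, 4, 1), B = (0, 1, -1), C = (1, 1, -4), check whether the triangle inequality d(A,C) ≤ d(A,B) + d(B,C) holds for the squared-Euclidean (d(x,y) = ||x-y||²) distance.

d(A,B) = 2² + 3² + 2² = 17, d(B,C) = 1² + 0² + 3² = 10, d(A,C) = 1² + 3² + 5² = 35.
d(A,C) = 35 > 17 + 10 = 27. Triangle inequality is VIOLATED. (Squared-Euclidean is not a metric — this is a counterexample.)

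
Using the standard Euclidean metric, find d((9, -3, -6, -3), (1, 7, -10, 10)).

√(Σ(x_i - y_i)²) = √((9 - 1)² + (-3 - 7)² + (-6 - (-10))² + (-3 - 10)²)
= √(8² + (-10)² + 4² + (-13)²) = √(64 + 100 + 16 + 169) = √349 ≈ 18.6815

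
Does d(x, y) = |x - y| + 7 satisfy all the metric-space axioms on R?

No. d fails identity of indiscernibles (specifically d(x,x) = 0): d(-7, -7) = |-7 - (-7)| + 7 = 0 + 7 = 7 ≠ 0.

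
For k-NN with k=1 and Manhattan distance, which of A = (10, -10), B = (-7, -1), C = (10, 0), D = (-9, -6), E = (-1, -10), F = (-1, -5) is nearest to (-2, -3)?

Distances: d(A) = 19, d(B) = 7, d(C) = 15, d(D) = 10, d(E) = 8, d(F) = 3. Nearest: F = (-1, -5) with distance 3.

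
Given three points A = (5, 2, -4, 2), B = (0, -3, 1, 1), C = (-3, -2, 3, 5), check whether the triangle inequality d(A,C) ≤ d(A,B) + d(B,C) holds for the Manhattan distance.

d(A,B) = 5 + 5 + 5 + 1 = 16, d(B,C) = 3 + 1 + 2 + 4 = 10, d(A,C) = 8 + 4 + 7 + 3 = 22.
d(A,C) = 22 ≤ 16 + 10 = 26. Triangle inequality is satisfied.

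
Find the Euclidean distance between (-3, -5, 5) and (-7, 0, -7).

√(Σ(x_i - y_i)²) = √((-3 - (-7))² + (-5 - 0)² + (5 - (-7))²)
= √(4² + (-5)² + 12²) = √(16 + 25 + 144) = √185 ≈ 13.6015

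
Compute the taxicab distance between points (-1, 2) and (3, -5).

Σ|x_i - y_i| = |-1 - 3| + |2 - (-5)| = 4 + 7 = 11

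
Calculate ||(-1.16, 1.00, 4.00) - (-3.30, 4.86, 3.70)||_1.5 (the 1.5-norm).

(Σ|x_i - y_i|^1.5)^(1/1.5) = (|-1.16 - (-3.3)|^1.5 + |1 - 4.86|^1.5 + |4 - 3.7|^1.5)^(1/1.5)
= (2.14^1.5 + 3.86^1.5 + 0.3^1.5)^(1/1.5) ≈ (3.1306 + 7.5837 + 0.1643)^(1/1.5) = (10.8786)^(1/1.5) ≈ 4.9096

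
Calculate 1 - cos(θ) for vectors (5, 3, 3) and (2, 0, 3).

With u = (5, 3, 3), v = (2, 0, 3):
u·v = 5·2 + 3·0 + 3·3 = 10 + 0 + 9 = 19.
|u| = √(5² + 3² + 3²) = √43, |v| = √(2² + 0² + 3²) = √13, so |u||v| = √(43·13) = √559.
cos θ = (u·v)/(|u||v|) = 19/√559 ≈ 0.8036
Cosine distance = 1 - cos θ ≈ 1 - 0.8036 = 0.1964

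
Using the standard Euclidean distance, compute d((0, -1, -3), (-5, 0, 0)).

(Σ|x_i - y_i|^2)^(1/2) = (|0 - (-5)|^2 + |-1 - 0|^2 + |-3 - 0|^2)^(1/2)
= (5^2 + 1^2 + 3^2)^(1/2) = (25 + 1 + 9)^(1/2) = (35)^(1/2) ≈ 5.9161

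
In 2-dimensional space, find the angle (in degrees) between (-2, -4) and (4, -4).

With u = (-2, -4), v = (4, -4):
u·v = (-2)·4 + (-4)·(-4) = (-8) + 16 = 8.
|u| = √((-2)² + (-4)²) = √20, |v| = √(4² + (-4)²) = √32, so |u||v| = √(20·32) = √640.
cos θ = (u·v)/(|u||v|) = 8/√640 ≈ 0.316228
θ = arccos(0.316228) ≈ 71.57°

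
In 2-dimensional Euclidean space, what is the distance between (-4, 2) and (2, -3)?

√(Σ(x_i - y_i)²) = √((-4 - 2)² + (2 - (-3))²)
= √((-6)² + 5²) = √(36 + 25) = √61 ≈ 7.8102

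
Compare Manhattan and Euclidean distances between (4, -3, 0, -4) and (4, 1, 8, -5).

L1 = |4 - 4| + |-3 - 1| + |0 - 8| + |-4 - (-5)| = 0 + 4 + 8 + 1 = 13
L2 = √(0² + 4² + 8² + 1²) = √81 = 9
L1 ≥ L2 always (equality iff movement is along one axis); L1 > L2 here.
Ratio L1/L2 = 13/9 ≈ 1.4444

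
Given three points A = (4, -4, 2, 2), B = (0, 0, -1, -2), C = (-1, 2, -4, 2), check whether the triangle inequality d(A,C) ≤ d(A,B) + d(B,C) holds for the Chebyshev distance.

d(A,B) = max(4, 4, 3, 4) = 4, d(B,C) = max(1, 2, 3, 4) = 4, d(A,C) = max(5, 6, 6, 0) = 6.
d(A,C) = 6 ≤ 4 + 4 = 8. Triangle inequality is satisfied.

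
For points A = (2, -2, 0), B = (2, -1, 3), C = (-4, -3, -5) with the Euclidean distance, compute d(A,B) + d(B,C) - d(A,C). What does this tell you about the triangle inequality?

d(A,B) = √(0² + 1² + 3²) = √10 ≈ 3.1623, d(B,C) = √(6² + 2² + 8²) = √104 ≈ 10.198, d(A,C) = √(6² + 1² + 5²) = √62 ≈ 7.874.
d(A,B) + d(B,C) - d(A,C) = 3.1623 + 10.198 - 7.874 = 13.3603 - 7.874 = 5.4863 (to 4 decimal places). This is ≥ 0, so the triangle inequality holds for these points.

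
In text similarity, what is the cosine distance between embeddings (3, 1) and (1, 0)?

With u = (3, 1), v = (1, 0):
u·v = 3·1 + 1·0 = 3 + 0 = 3.
|u| = √(3² + 1²) = √10, |v| = √(1² + 0²) = √1, so |u||v| = √(10·1) = √10.
cos θ = (u·v)/(|u||v|) = 3/√10 ≈ 0.9487
Cosine distance = 1 - cos θ ≈ 1 - 0.9487 = 0.0513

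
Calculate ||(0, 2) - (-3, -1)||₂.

√(Σ(x_i - y_i)²) = √((0 - (-3))² + (2 - (-1))²)
= √(3² + 3²) = √(9 + 9) = √18 ≈ 4.2426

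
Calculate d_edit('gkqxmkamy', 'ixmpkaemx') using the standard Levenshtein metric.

Let D[i][j] be the edit distance between the first i characters of 'gkqxmkamy' and the first j characters of 'ixmpkaemx', with D[i][0] = i, D[0][j] = j, and D[i][j] = D[i-1][j-1] if the characters match, else 1 + min(D[i-1][j], D[i][j-1], D[i-1][j-1]). Filling the table (rows: prefixes of 'gkqxmkamy', columns: prefixes of 'ixmpkaemx'):
     ε  i  x  m  p  k  a  e  m  x
  ε  0  1  2  3  4  5  6  7  8  9
  g  1  1  2  3  4  5  6  7  8  9
  k  2  2  2  3  4  4  5  6  7  8
  q  3  3  3  3  4  5  5  6  7  8
  x  4  4  3  4  4  5  6  6  7  7
  m  5  5  4  3  4  5  6  7  6  7
  k  6  6  5  4  4  4  5  6  7  7
  a  7  7  6  5  5  5  4  5  6  7
  m  8  8  7  6  6  6  5  5  5  6
  y  9  9  8  7  7  7  6  6  6  6
The bottom-right entry gives D[9][9] = 6, so no sequence of fewer than 6 edits works. Backtracking through the table gives one optimal edit sequence (6 edits):
  gkqxmkamy → kqxmkamy (del g @1)
  kqxmkamy → qxmkamy (del k @1)
  qxmkamy → ixmkamy (sub q→i @1)
  ixmkamy → ixmpkamy (ins p @4)
  ixmpkamy → ixmpkaemy (ins e @7)
  ixmpkaemy → ixmpkaemx (sub y→x @9)
Edit distance = 6.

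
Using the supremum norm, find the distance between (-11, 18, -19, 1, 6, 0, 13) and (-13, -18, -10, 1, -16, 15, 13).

max(|x_i - y_i|) = max(|-11 - (-13)|, |18 - (-18)|, |-19 - (-10)|, |1 - 1|, |6 - (-16)|, |0 - 15|, |13 - 13|) = max(2, 36, 9, 0, 22, 15, 0) = 36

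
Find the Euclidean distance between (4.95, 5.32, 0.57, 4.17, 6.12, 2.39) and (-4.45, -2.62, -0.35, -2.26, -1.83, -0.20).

√(Σ(x_i - y_i)²) = √((4.95 - (-4.45))² + (5.32 - (-2.62))² + (0.57 - (-0.35))² + (4.17 - (-2.26))² + (6.12 - (-1.83))² + (2.39 - (-0.2))²)
= √(9.4² + 7.94² + 0.92² + 6.43² + 7.95² + 2.59²) = √(88.36 + 63.0436 + 0.8464 + 41.3449 + 63.2025 + 6.7081) = √263.5055 ≈ 16.2329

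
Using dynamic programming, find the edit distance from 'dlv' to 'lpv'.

Let D[i][j] be the edit distance between the first i characters of 'dlv' and the first j characters of 'lpv', with D[i][0] = i, D[0][j] = j, and D[i][j] = D[i-1][j-1] if the characters match, else 1 + min(D[i-1][j], D[i][j-1], D[i-1][j-1]). Filling the table (rows: prefixes of 'dlv', columns: prefixes of 'lpv'):
     ε  l  p  v
  ε  0  1  2  3
  d  1  1  2  3
  l  2  1  2  3
  v  3  2  2  2
The bottom-right entry gives D[3][3] = 2, so no sequence of fewer than 2 edits works. Backtracking through the table gives one optimal edit sequence (2 edits):
  dlv → llv (sub d→l @1)
  llv → lpv (sub l→p @2)
Edit distance = 2.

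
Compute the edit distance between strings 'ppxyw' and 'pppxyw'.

Let D[i][j] be the edit distance between the first i characters of 'ppxyw' and the first j characters of 'pppxyw', with D[i][0] = i, D[0][j] = j, and D[i][j] = D[i-1][j-1] if the characters match, else 1 + min(D[i-1][j], D[i][j-1], D[i-1][j-1]). Filling the table (rows: prefixes of 'ppxyw', columns: prefixes of 'pppxyw'):
     ε  p  p  p  x  y  w
  ε  0  1  2  3  4  5  6
  p  1  0  1  2  3  4  5
  p  2  1  0  1  2  3  4
  x  3  2  1  1  1  2  3
  y  4  3  2  2  2  1  2
  w  5  4  3  3  3  2  1
The bottom-right entry gives D[5][6] = 1, so no sequence of fewer than 1 edit works. Backtracking through the table gives one optimal edit sequence (1 edit):
  ppxyw → pppxyw (ins p @1)
Edit distance = 1.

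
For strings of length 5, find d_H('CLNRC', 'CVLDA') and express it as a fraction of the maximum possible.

Differing positions: 2, 3, 4, 5. Hamming distance = 4. The maximum possible Hamming distance for length-5 strings is 5, so d_H/5 = 4/5 = 0.8.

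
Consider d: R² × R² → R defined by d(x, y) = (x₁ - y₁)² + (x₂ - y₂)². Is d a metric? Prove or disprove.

No. The squared Euclidean distance fails the triangle inequality. Counterexample: x = (0, 0), y = (1, 2), z = (2, 4). d(x,z) = 2² + 4² = 20, but d(x,y) + d(y,z) = (1² + 2²) + (1² + 2²) = 5 + 5 = 10. Since 20 > 10, the triangle inequality is violated. (Note: √d, the ordinary Euclidean distance, IS a metric.)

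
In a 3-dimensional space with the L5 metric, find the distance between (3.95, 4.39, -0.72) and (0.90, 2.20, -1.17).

(Σ|x_i - y_i|^5)^(1/5) = (|3.95 - 0.9|^5 + |4.39 - 2.2|^5 + |-0.72 - (-1.17)|^5)^(1/5)
= (3.05^5 + 2.19^5 + 0.45^5)^(1/5) ≈ (263.9363 + 50.3756 + 0.0185)^(1/5) = (314.3304)^(1/5) ≈ 3.1585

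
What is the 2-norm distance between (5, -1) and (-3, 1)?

(Σ|x_i - y_i|^2)^(1/2) = (|5 - (-3)|^2 + |-1 - 1|^2)^(1/2)
= (8^2 + 2^2)^(1/2) = (64 + 4)^(1/2) = (68)^(1/2) ≈ 8.2462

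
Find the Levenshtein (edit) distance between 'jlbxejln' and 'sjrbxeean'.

Let D[i][j] be the edit distance between the first i characters of 'jlbxejln' and the first j characters of 'sjrbxeean', with D[i][0] = i, D[0][j] = j, and D[i][j] = D[i-1][j-1] if the characters match, else 1 + min(D[i-1][j], D[i][j-1], D[i-1][j-1]). Filling the table (rows: prefixes of 'jlbxejln', columns: prefixes of 'sjrbxeean'):
     ε  s  j  r  b  x  e  e  a  n
  ε  0  1  2  3  4  5  6  7  8  9
  j  1  1  1  2  3  4  5  6  7  8
  l  2  2  2  2  3  4  5  6  7  8
  b  3  3  3  3  2  3  4  5  6  7
  x  4  4  4  4  3  2  3  4  5  6
  e  5  5  5  5  4  3  2  3  4  5
  j  6  6  5  6  5  4  3  3  4  5
  l  7  7  6  6  6  5  4  4  4  5
  n  8  8  7  7  7  6  5  5  5  4
The bottom-right entry gives D[8][9] = 4, so no sequence of fewer than 4 edits works. Backtracking through the table gives one optimal edit sequence (4 edits):
  jlbxejln → sjlbxejln (ins s @1)
  sjlbxejln → sjrbxejln (sub l→r @3)
  sjrbxejln → sjrbxeeln (sub j→e @7)
  sjrbxeeln → sjrbxeean (sub l→a @8)
Edit distance = 4.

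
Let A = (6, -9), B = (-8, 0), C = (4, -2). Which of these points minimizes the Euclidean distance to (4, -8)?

Distances: d(A) ≈ 2.2361, d(B) ≈ 14.4222, d(C) = 6. Nearest: A = (6, -9) with distance 2.2361.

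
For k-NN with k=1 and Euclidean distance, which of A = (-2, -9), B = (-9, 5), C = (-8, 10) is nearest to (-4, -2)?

Distances: d(A) ≈ 7.2801, d(B) ≈ 8.6023, d(C) ≈ 12.6491. Nearest: A = (-2, -9) with distance 7.2801.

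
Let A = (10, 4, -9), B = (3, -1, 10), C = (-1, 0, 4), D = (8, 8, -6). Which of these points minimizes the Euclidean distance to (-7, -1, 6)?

Distances: d(A) ≈ 23.2164, d(B) ≈ 10.7703, d(C) ≈ 6.4031, d(D) ≈ 21.2132. Nearest: C = (-1, 0, 4) with distance 6.4031.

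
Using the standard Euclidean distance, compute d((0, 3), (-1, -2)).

(Σ|x_i - y_i|^2)^(1/2) = (|0 - (-1)|^2 + |3 - (-2)|^2)^(1/2)
= (1^2 + 5^2)^(1/2) = (1 + 25)^(1/2) = (26)^(1/2) ≈ 5.099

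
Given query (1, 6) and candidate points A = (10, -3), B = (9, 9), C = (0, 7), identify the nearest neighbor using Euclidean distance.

Distances: d(A) ≈ 12.7279, d(B) ≈ 8.544, d(C) ≈ 1.4142. Nearest: C = (0, 7) with distance 1.4142.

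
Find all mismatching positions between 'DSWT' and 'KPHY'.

Differing positions: 1, 2, 3, 4. Hamming distance = 4.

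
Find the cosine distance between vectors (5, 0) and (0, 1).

With u = (5, 0), v = (0, 1):
u·v = 5·0 + 0·1 = 0 + 0 = 0.
|u| = √(5² + 0²) = √25, |v| = √(0² + 1²) = √1, so |u||v| = √(25·1) = √25 = 5.
cos θ = (u·v)/(|u||v|) = 0/5 = 0
Cosine distance = 1 - cos θ = 1 - 0 = 1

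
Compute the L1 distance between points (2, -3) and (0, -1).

Σ|x_i - y_i| = |2 - 0| + |-3 - (-1)| = 2 + 2 = 4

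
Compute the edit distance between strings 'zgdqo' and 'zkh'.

Let D[i][j] be the edit distance between the first i characters of 'zgdqo' and the first j characters of 'zkh', with D[i][0] = i, D[0][j] = j, and D[i][j] = D[i-1][j-1] if the characters match, else 1 + min(D[i-1][j], D[i][j-1], D[i-1][j-1]). Filling the table (rows: prefixes of 'zgdqo', columns: prefixes of 'zkh'):
     ε  z  k  h
  ε  0  1  2  3
  z  1  0  1  2
  g  2  1  1  2
  d  3  2  2  2
  q  4  3  3  3
  o  5  4  4  4
The bottom-right entry gives D[5][3] = 4, so no sequence of fewer than 4 edits works. Backtracking through the table gives one optimal edit sequence (4 edits):
  zgdqo → zdqo (del g @2)
  zdqo → zqo (del d @2)
  zqo → zko (sub q→k @2)
  zko → zkh (sub o→h @3)
Edit distance = 4.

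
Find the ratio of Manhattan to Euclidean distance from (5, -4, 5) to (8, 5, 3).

L1 = |5 - 8| + |-4 - 5| + |5 - 3| = 3 + 9 + 2 = 14
L2 = √(3² + 9² + 2²) = √94 ≈ 9.6954
L1 ≥ L2 always (equality iff movement is along one axis); L1 > L2 here.
Ratio L1/L2 = 14/√94 ≈ 1.444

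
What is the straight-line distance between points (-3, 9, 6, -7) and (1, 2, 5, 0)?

√(Σ(x_i - y_i)²) = √((-3 - 1)² + (9 - 2)² + (6 - 5)² + (-7 - 0)²)
= √((-4)² + 7² + 1² + (-7)²) = √(16 + 49 + 1 + 49) = √115 ≈ 10.7238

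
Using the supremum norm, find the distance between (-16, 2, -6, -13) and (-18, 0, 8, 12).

max(|x_i - y_i|) = max(|-16 - (-18)|, |2 - 0|, |-6 - 8|, |-13 - 12|) = max(2, 2, 14, 25) = 25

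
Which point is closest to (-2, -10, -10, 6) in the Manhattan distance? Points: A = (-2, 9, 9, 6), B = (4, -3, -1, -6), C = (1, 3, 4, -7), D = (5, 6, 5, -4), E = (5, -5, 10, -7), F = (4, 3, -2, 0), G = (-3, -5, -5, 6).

Distances: d(A) = 38, d(B) = 34, d(C) = 43, d(D) = 48, d(E) = 45, d(F) = 33, d(G) = 11. Nearest: G = (-3, -5, -5, 6) with distance 11.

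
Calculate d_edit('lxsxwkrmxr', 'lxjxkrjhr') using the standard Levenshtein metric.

Let D[i][j] be the edit distance between the first i characters of 'lxsxwkrmxr' and the first j characters of 'lxjxkrjhr', with D[i][0] = i, D[0][j] = j, and D[i][j] = D[i-1][j-1] if the characters match, else 1 + min(D[i-1][j], D[i][j-1], D[i-1][j-1]). Filling the table (rows: prefixes of 'lxsxwkrmxr', columns: prefixes of 'lxjxkrjhr'):
     ε  l  x  j  x  k  r  j  h  r
  ε  0  1  2  3  4  5  6  7  8  9
  l  1  0  1  2  3  4  5  6  7  8
  x  2  1  0  1  2  3  4  5  6  7
  s  3  2  1  1  2  3  4  5  6  7
  x  4  3  2  2  1  2  3  4  5  6
  w  5  4  3  3  2  2  3  4  5  6
  k  6  5  4  4  3  2  3  4  5  6
  r  7  6  5  5  4  3  2  3  4  5
  m  8  7  6  6  5  4  3  3  4  5
  x  9  8  7  7  6  5  4  4  4  5
  r 10  9  8  8  7  6  5  5  5  4
The bottom-right entry gives D[10][9] = 4, so no sequence of fewer than 4 edits works. Backtracking through the table gives one optimal edit sequence (4 edits):
  lxsxwkrmxr → lxjxwkrmxr (sub s→j @3)
  lxjxwkrmxr → lxjxkrmxr (del w @5)
  lxjxkrmxr → lxjxkrjxr (sub m→j @7)
  lxjxkrjxr → lxjxkrjhr (sub x→h @8)
Edit distance = 4.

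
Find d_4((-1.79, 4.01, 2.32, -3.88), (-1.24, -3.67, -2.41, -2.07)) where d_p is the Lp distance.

(Σ|x_i - y_i|^4)^(1/4) = (|-1.79 - (-1.24)|^4 + |4.01 - (-3.67)|^4 + |2.32 - (-2.41)|^4 + |-3.88 - (-2.07)|^4)^(1/4)
= (0.55^4 + 7.68^4 + 4.73^4 + 1.81^4)^(1/4) ≈ (0.0915 + 3478.9235 + 500.5467 + 10.7328)^(1/4) = (3990.2945)^(1/4) ≈ 7.9479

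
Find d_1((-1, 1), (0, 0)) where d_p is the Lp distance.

Σ|x_i - y_i| = |-1 - 0| + |1 - 0| = 1 + 1 = 2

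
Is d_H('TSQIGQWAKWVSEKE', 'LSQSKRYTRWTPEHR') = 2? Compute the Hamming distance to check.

Differing positions: 1, 4, 5, 6, 7, 8, 9, 11, 12, 14, 15. Hamming distance = 11, so the claim that d_H = 2 is false.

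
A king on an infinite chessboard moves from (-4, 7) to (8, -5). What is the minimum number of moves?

max(|x_i - y_i|) = max(|-4 - 8|, |7 - (-5)|) = max(12, 12) = 12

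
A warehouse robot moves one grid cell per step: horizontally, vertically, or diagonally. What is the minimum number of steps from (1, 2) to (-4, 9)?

max(|x_i - y_i|) = max(|1 - (-4)|, |2 - 9|) = max(5, 7) = 7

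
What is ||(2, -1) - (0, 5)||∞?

max(|x_i - y_i|) = max(|2 - 0|, |-1 - 5|) = max(2, 6) = 6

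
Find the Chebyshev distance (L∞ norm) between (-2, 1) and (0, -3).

max(|x_i - y_i|) = max(|-2 - 0|, |1 - (-3)|) = max(2, 4) = 4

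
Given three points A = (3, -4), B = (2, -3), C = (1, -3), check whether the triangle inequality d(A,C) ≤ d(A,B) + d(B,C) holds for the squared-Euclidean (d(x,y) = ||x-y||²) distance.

d(A,B) = 1² + 1² = 2, d(B,C) = 1² + 0² = 1, d(A,C) = 2² + 1² = 5.
d(A,C) = 5 > 2 + 1 = 3. Triangle inequality is VIOLATED. (Squared-Euclidean is not a metric — this is a counterexample.)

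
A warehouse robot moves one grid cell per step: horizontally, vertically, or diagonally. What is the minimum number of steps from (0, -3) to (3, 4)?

max(|x_i - y_i|) = max(|0 - 3|, |-3 - 4|) = max(3, 7) = 7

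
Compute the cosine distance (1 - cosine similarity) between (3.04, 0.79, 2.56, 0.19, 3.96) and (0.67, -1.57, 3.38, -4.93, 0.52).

With u = (3.04, 0.79, 2.56, 0.19, 3.96), v = (0.67, -1.57, 3.38, -4.93, 0.52):
u·v = 3.04·0.67 + 0.79·(-1.57) + 2.56·3.38 + 0.19·(-4.93) + 3.96·0.52 = 2.0368 + (-1.2403) + 8.6528 + (-0.9367) + 2.0592 = 10.5718.
|u| = √(3.04² + 0.79² + 2.56² + 0.19² + 3.96²) = √(9.2416 + 0.6241 + 6.5536 + 0.0361 + 15.6816) = √32.137, |v| = √(0.67² + (-1.57)² + 3.38² + (-4.93)² + 0.52²) = √(0.4489 + 2.4649 + 11.4244 + 24.3049 + 0.2704) = √38.9135.
cos θ = (u·v)/(|u||v|) = 10.5718/(√32.137·√38.9135) ≈ 0.2989
Cosine distance = 1 - cos θ ≈ 1 - 0.2989 = 0.7011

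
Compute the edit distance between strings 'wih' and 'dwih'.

Let D[i][j] be the edit distance between the first i characters of 'wih' and the first j characters of 'dwih', with D[i][0] = i, D[0][j] = j, and D[i][j] = D[i-1][j-1] if the characters match, else 1 + min(D[i-1][j], D[i][j-1], D[i-1][j-1]). Filling the table (rows: prefixes of 'wih', columns: prefixes of 'dwih'):
     ε  d  w  i  h
  ε  0  1  2  3  4
  w  1  1  1  2  3
  i  2  2  2  1  2
  h  3  3  3  2  1
The bottom-right entry gives D[3][4] = 1, so no sequence of fewer than 1 edit works. Backtracking through the table gives one optimal edit sequence (1 edit):
  wih → dwih (ins d @1)
Edit distance = 1.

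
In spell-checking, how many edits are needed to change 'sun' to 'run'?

Let D[i][j] be the edit distance between the first i characters of 'sun' and the first j characters of 'run', with D[i][0] = i, D[0][j] = j, and D[i][j] = D[i-1][j-1] if the characters match, else 1 + min(D[i-1][j], D[i][j-1], D[i-1][j-1]). Filling the table (rows: prefixes of 'sun', columns: prefixes of 'run'):
     ε  r  u  n
  ε  0  1  2  3
  s  1  1  2  3
  u  2  2  1  2
  n  3  3  2  1
The bottom-right entry gives D[3][3] = 1, so no sequence of fewer than 1 edit works. Backtracking through the table gives one optimal edit sequence (1 edit):
  sun → run (sub s→r @1)
Edit distance = 1.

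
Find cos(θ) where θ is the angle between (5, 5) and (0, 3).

With u = (5, 5), v = (0, 3):
u·v = 5·0 + 5·3 = 0 + 15 = 15.
|u| = √(5² + 5²) = √50, |v| = √(0² + 3²) = √9, so |u||v| = √(50·9) = √450.
cos θ = (u·v)/(|u||v|) = 15/√450 ≈ 0.7071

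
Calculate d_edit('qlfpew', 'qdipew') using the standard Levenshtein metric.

Let D[i][j] be the edit distance between the first i characters of 'qlfpew' and the first j characters of 'qdipew', with D[i][0] = i, D[0][j] = j, and D[i][j] = D[i-1][j-1] if the characters match, else 1 + min(D[i-1][j], D[i][j-1], D[i-1][j-1]). Filling the table (rows: prefixes of 'qlfpew', columns: prefixes of 'qdipew'):
     ε  q  d  i  p  e  w
  ε  0  1  2  3  4  5  6
  q  1  0  1  2  3  4  5
  l  2  1  1  2  3  4  5
  f  3  2  2  2  3  4  5
  p  4  3  3  3  2  3  4
  e  5  4  4  4  3  2  3
  w  6  5  5  5  4  3  2
The bottom-right entry gives D[6][6] = 2, so no sequence of fewer than 2 edits works. Backtracking through the table gives one optimal edit sequence (2 edits):
  qlfpew → qdfpew (sub l→d @2)
  qdfpew → qdipew (sub f→i @3)
Edit distance = 2.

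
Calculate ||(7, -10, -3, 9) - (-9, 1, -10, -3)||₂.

√(Σ(x_i - y_i)²) = √((7 - (-9))² + (-10 - 1)² + (-3 - (-10))² + (9 - (-3))²)
= √(16² + (-11)² + 7² + 12²) = √(256 + 121 + 49 + 144) = √570 ≈ 23.8747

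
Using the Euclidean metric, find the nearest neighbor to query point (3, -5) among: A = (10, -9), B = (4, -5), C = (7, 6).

Distances: d(A) ≈ 8.0623, d(B) = 1, d(C) ≈ 11.7047. Nearest: B = (4, -5) with distance 1.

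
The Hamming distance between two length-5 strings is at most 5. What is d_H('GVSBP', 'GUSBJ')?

Differing positions: 2, 5. Hamming distance = 2. The maximum possible Hamming distance for length-5 strings is 5, so d_H/5 = 2/5 = 0.4.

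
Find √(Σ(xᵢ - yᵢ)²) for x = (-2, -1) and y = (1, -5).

√(Σ(x_i - y_i)²) = √((-2 - 1)² + (-1 - (-5))²)
= √((-3)² + 4²) = √(9 + 16) = √25 = 5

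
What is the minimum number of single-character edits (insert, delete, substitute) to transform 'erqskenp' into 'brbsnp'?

Let D[i][j] be the edit distance between the first i characters of 'erqskenp' and the first j characters of 'brbsnp', with D[i][0] = i, D[0][j] = j, and D[i][j] = D[i-1][j-1] if the characters match, else 1 + min(D[i-1][j], D[i][j-1], D[i-1][j-1]). Filling the table (rows: prefixes of 'erqskenp', columns: prefixes of 'brbsnp'):
     ε  b  r  b  s  n  p
  ε  0  1  2  3  4  5  6
  e  1  1  2  3  4  5  6
  r  2  2  1  2  3  4  5
  q  3  3  2  2  3  4  5
  s  4  4  3  3  2  3  4
  k  5  5  4  4  3  3  4
  e  6  6  5  5  4  4  4
  n  7  7  6  6  5  4  5
  p  8  8  7  7  6  5  4
The bottom-right entry gives D[8][6] = 4, so no sequence of fewer than 4 edits works. Backtracking through the table gives one optimal edit sequence (4 edits):
  erqskenp → brqskenp (sub e→b @1)
  brqskenp → brbskenp (sub q→b @3)
  brbskenp → brbsenp (del k @5)
  brbsenp → brbsnp (del e @5)
Edit distance = 4.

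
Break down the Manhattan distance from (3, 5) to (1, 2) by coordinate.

Σ|x_i - y_i| = |3 - 1| + |5 - 2| = 2 + 3 = 5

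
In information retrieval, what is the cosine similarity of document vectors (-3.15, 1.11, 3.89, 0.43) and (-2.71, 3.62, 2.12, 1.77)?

With u = (-3.15, 1.11, 3.89, 0.43), v = (-2.71, 3.62, 2.12, 1.77):
u·v = (-3.15)·(-2.71) + 1.11·3.62 + 3.89·2.12 + 0.43·1.77 = 8.5365 + 4.0182 + 8.2468 + 0.7611 = 21.5626.
|u| = √((-3.15)² + 1.11² + 3.89² + 0.43²) = √(9.9225 + 1.2321 + 15.1321 + 0.1849) = √26.4716, |v| = √((-2.71)² + 3.62² + 2.12² + 1.77²) = √(7.3441 + 13.1044 + 4.4944 + 3.1329) = √28.0758.
cos θ = (u·v)/(|u||v|) = 21.5626/(√26.4716·√28.0758) ≈ 0.7909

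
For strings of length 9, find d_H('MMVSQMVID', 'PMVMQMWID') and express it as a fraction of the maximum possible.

Differing positions: 1, 4, 7. Hamming distance = 3. The maximum possible Hamming distance for length-9 strings is 9, so d_H/9 = 3/9 ≈ 0.3333.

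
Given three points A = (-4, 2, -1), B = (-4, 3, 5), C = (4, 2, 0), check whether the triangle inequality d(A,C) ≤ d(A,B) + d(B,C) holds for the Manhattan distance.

d(A,B) = 0 + 1 + 6 = 7, d(B,C) = 8 + 1 + 5 = 14, d(A,C) = 8 + 0 + 1 = 9.
d(A,C) = 9 ≤ 7 + 14 = 21. Triangle inequality is satisfied.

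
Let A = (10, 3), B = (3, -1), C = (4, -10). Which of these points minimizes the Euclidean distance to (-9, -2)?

Distances: d(A) ≈ 19.6469, d(B) ≈ 12.0416, d(C) ≈ 15.2643. Nearest: B = (3, -1) with distance 12.0416.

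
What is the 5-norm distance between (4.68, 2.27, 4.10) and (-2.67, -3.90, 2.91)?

(Σ|x_i - y_i|^5)^(1/5) = (|4.68 - (-2.67)|^5 + |2.27 - (-3.9)|^5 + |4.1 - 2.91|^5)^(1/5)
= (7.35^5 + 6.17^5 + 1.19^5)^(1/5) ≈ (21450.4642 + 8941.8179 + 2.3864)^(1/5) = (30394.6685)^(1/5) ≈ 7.8806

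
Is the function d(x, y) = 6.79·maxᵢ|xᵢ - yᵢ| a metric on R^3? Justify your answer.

Yes. The L∞ (Chebyshev) norm induces a metric on R^3, and multiplying a metric by a positive constant 6.79 > 0 preserves all four axioms: non-negativity (6.79·||x-y|| ≥ 0), identity (6.79·||x-y|| = 0 ⟺ ||x-y|| = 0 ⟺ x = y), symmetry (||x-y|| = ||y-x||), and the triangle inequality (6.79·||x-z|| ≤ 6.79·||x-y|| + 6.79·||y-z||). So d is a metric.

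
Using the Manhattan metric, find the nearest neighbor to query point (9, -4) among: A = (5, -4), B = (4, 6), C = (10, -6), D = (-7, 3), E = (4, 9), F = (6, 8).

Distances: d(A) = 4, d(B) = 15, d(C) = 3, d(D) = 23, d(E) = 18, d(F) = 15. Nearest: C = (10, -6) with distance 3.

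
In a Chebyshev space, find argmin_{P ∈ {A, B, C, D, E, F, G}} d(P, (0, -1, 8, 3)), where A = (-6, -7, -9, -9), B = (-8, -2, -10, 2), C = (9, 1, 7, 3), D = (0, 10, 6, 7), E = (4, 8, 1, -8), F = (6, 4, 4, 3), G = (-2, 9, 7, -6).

Distances: d(A) = 17, d(B) = 18, d(C) = 9, d(D) = 11, d(E) = 11, d(F) = 6, d(G) = 10. Nearest: F = (6, 4, 4, 3) with distance 6.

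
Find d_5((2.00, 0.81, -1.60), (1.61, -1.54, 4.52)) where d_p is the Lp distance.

(Σ|x_i - y_i|^5)^(1/5) = (|2 - 1.61|^5 + |0.81 - (-1.54)|^5 + |-1.6 - 4.52|^5)^(1/5)
= (0.39^5 + 2.35^5 + 6.12^5)^(1/5) ≈ (0.009 + 71.6703 + 8585.3323)^(1/5) = (8657.0116)^(1/5) ≈ 6.1302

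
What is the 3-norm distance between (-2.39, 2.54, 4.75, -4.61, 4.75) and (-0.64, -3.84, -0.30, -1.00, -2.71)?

(Σ|x_i - y_i|^3)^(1/3) = (|-2.39 - (-0.64)|^3 + |2.54 - (-3.84)|^3 + |4.75 - (-0.3)|^3 + |-4.61 - (-1)|^3 + |4.75 - (-2.71)|^3)^(1/3)
= (1.75^3 + 6.38^3 + 5.05^3 + 3.61^3 + 7.46^3)^(1/3) ≈ (5.3594 + 259.6941 + 128.7876 + 47.0459 + 415.1609)^(1/3) = (856.0479)^(1/3) ≈ 9.4951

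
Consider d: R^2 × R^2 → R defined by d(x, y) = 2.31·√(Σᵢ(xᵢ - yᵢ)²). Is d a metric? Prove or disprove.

Yes. The L2 (Euclidean) norm induces a metric on R^2, and multiplying a metric by a positive constant 2.31 > 0 preserves all four axioms: non-negativity (2.31·||x-y|| ≥ 0), identity (2.31·||x-y|| = 0 ⟺ ||x-y|| = 0 ⟺ x = y), symmetry (||x-y|| = ||y-x||), and the triangle inequality (2.31·||x-z|| ≤ 2.31·||x-y|| + 2.31·||y-z||). So d is a metric.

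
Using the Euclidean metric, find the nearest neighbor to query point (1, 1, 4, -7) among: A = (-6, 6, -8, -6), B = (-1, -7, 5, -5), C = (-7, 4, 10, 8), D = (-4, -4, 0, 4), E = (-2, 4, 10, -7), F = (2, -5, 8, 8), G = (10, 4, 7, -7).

Distances: d(A) ≈ 14.7986, d(B) ≈ 8.544, d(C) ≈ 18.2757, d(D) ≈ 13.6748, d(E) ≈ 7.3485, d(F) ≈ 16.6733, d(G) ≈ 9.9499. Nearest: E = (-2, 4, 10, -7) with distance 7.3485.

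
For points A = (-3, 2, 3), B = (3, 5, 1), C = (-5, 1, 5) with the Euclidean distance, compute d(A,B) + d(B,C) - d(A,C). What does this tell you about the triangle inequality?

d(A,B) = √(6² + 3² + 2²) = √49 = 7, d(B,C) = √(8² + 4² + 4²) = √96 ≈ 9.798, d(A,C) = √(2² + 1² + 2²) = √9 = 3.
d(A,B) + d(B,C) - d(A,C) = 7 + 9.798 - 3 = 16.798 - 3 = 13.798 (to 4 decimal places). This is ≥ 0, so the triangle inequality holds for these points.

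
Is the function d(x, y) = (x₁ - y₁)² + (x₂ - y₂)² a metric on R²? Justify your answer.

No. The squared Euclidean distance fails the triangle inequality. Counterexample: x = (0, 0), y = (5, 5), z = (10, 10). d(x,z) = 10² + 10² = 200, but d(x,y) + d(y,z) = (5² + 5²) + (5² + 5²) = 50 + 50 = 100. Since 200 > 100, the triangle inequality is violated. (Note: √d, the ordinary Euclidean distance, IS a metric.)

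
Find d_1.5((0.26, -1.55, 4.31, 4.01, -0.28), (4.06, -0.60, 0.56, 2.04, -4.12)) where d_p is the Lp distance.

(Σ|x_i - y_i|^1.5)^(1/1.5) = (|0.26 - 4.06|^1.5 + |-1.55 - (-0.6)|^1.5 + |4.31 - 0.56|^1.5 + |4.01 - 2.04|^1.5 + |-0.28 - (-4.12)|^1.5)^(1/1.5)
= (3.8^1.5 + 0.95^1.5 + 3.75^1.5 + 1.97^1.5 + 3.84^1.5)^(1/1.5) ≈ (7.4076 + 0.9259 + 7.2618 + 2.765 + 7.5248)^(1/1.5) = (25.8851)^(1/1.5) ≈ 8.7505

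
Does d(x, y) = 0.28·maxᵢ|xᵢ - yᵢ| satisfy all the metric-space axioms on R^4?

Yes. The L∞ (Chebyshev) norm induces a metric on R^4, and multiplying a metric by a positive constant 0.28 > 0 preserves all four axioms: non-negativity (0.28·||x-y|| ≥ 0), identity (0.28·||x-y|| = 0 ⟺ ||x-y|| = 0 ⟺ x = y), symmetry (||x-y|| = ||y-x||), and the triangle inequality (0.28·||x-z|| ≤ 0.28·||x-y|| + 0.28·||y-z||). So d is a metric.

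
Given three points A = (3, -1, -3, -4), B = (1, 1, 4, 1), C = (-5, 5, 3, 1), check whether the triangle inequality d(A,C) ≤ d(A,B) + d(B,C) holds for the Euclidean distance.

d(A,B) = √(2² + 2² + 7² + 5²) = √82 ≈ 9.0554, d(B,C) = √(6² + 4² + 1² + 0²) = √53 ≈ 7.2801, d(A,C) = √(8² + 6² + 6² + 5²) = √161 ≈ 12.6886.
d(A,C) ≈ 12.6886 ≤ 9.0554 + 7.2801 = 16.3355. Triangle inequality is satisfied.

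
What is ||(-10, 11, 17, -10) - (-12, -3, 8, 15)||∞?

max(|x_i - y_i|) = max(|-10 - (-12)|, |11 - (-3)|, |17 - 8|, |-10 - 15|) = max(2, 14, 9, 25) = 25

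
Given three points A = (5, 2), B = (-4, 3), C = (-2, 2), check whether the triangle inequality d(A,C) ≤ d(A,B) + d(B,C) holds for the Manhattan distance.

d(A,B) = 9 + 1 = 10, d(B,C) = 2 + 1 = 3, d(A,C) = 7 + 0 = 7.
d(A,C) = 7 ≤ 10 + 3 = 13. Triangle inequality is satisfied.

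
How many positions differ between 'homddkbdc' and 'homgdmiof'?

Differing positions: 4, 6, 7, 8, 9. Hamming distance = 5.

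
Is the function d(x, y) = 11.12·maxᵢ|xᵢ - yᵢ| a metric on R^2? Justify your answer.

Yes. The L∞ (Chebyshev) norm induces a metric on R^2, and multiplying a metric by a positive constant 11.12 > 0 preserves all four axioms: non-negativity (11.12·||x-y|| ≥ 0), identity (11.12·||x-y|| = 0 ⟺ ||x-y|| = 0 ⟺ x = y), symmetry (||x-y|| = ||y-x||), and the triangle inequality (11.12·||x-z|| ≤ 11.12·||x-y|| + 11.12·||y-z||). So d is a metric.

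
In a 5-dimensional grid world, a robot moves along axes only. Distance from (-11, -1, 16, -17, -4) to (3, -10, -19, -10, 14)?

Σ|x_i - y_i| = |-11 - 3| + |-1 - (-10)| + |16 - (-19)| + |-17 - (-10)| + |-4 - 14| = 14 + 9 + 35 + 7 + 18 = 83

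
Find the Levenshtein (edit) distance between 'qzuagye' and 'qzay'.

Let D[i][j] be the edit distance between the first i characters of 'qzuagye' and the first j characters of 'qzay', with D[i][0] = i, D[0][j] = j, and D[i][j] = D[i-1][j-1] if the characters match, else 1 + min(D[i-1][j], D[i][j-1], D[i-1][j-1]). Filling the table (rows: prefixes of 'qzuagye', columns: prefixes of 'qzay'):
     ε  q  z  a  y
  ε  0  1  2  3  4
  q  1  0  1  2  3
  z  2  1  0  1  2
  u  3  2  1  1  2
  a  4  3  2  1  2
  g  5  4  3  2  2
  y  6  5  4  3  2
  e  7  6  5  4  3
The bottom-right entry gives D[7][4] = 3, so no sequence of fewer than 3 edits works. Backtracking through the table gives one optimal edit sequence (3 edits):
  qzuagye → qzagye (del u @3)
  qzagye → qzaye (del g @4)
  qzaye → qzay (del e @5)
Edit distance = 3.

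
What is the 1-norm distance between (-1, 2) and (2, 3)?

Σ|x_i - y_i| = |-1 - 2| + |2 - 3| = 3 + 1 = 4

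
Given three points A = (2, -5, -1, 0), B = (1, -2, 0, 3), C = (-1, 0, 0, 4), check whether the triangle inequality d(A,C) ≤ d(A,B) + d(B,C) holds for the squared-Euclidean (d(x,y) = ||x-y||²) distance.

d(A,B) = 1² + 3² + 1² + 3² = 20, d(B,C) = 2² + 2² + 0² + 1² = 9, d(A,C) = 3² + 5² + 1² + 4² = 51.
d(A,C) = 51 > 20 + 9 = 29. Triangle inequality is VIOLATED. (Squared-Euclidean is not a metric — this is a counterexample.)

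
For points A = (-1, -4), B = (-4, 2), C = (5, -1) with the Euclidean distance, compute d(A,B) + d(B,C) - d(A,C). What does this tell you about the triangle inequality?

d(A,B) = √(3² + 6²) = √45 ≈ 6.7082, d(B,C) = √(9² + 3²) = √90 ≈ 9.4868, d(A,C) = √(6² + 3²) = √45 ≈ 6.7082.
d(A,B) + d(B,C) - d(A,C) = 6.7082 + 9.4868 - 6.7082 = 16.195 - 6.7082 = 9.4868 (to 4 decimal places). This is ≥ 0, so the triangle inequality holds for these points.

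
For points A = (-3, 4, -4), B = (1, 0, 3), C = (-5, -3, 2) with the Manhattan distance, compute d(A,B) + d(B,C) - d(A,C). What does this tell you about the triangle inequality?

d(A,B) = 4 + 4 + 7 = 15, d(B,C) = 6 + 3 + 1 = 10, d(A,C) = 2 + 7 + 6 = 15.
d(A,B) + d(B,C) - d(A,C) = 15 + 10 - 15 = 25 - 15 = 10. This is ≥ 0, so the triangle inequality holds for these points.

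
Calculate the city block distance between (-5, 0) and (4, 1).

Σ|x_i - y_i| = |-5 - 4| + |0 - 1| = 9 + 1 = 10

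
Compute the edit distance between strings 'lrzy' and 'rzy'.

Let D[i][j] be the edit distance between the first i characters of 'lrzy' and the first j characters of 'rzy', with D[i][0] = i, D[0][j] = j, and D[i][j] = D[i-1][j-1] if the characters match, else 1 + min(D[i-1][j], D[i][j-1], D[i-1][j-1]). Filling the table (rows: prefixes of 'lrzy', columns: prefixes of 'rzy'):
     ε  r  z  y
  ε  0  1  2  3
  l  1  1  2  3
  r  2  1  2  3
  z  3  2  1  2
  y  4  3  2  1
The bottom-right entry gives D[4][3] = 1, so no sequence of fewer than 1 edit works. Backtracking through the table gives one optimal edit sequence (1 edit):
  lrzy → rzy (del l @1)
Edit distance = 1.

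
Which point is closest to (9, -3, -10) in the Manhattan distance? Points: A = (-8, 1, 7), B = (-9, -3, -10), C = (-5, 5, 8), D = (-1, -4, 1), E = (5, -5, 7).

Distances: d(A) = 38, d(B) = 18, d(C) = 40, d(D) = 22, d(E) = 23. Nearest: B = (-9, -3, -10) with distance 18.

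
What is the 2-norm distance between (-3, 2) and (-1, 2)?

(Σ|x_i - y_i|^2)^(1/2) = (|-3 - (-1)|^2 + |2 - 2|^2)^(1/2)
= (2^2 + 0^2)^(1/2) = (4 + 0)^(1/2) = (4)^(1/2) = 2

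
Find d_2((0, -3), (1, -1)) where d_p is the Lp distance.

(Σ|x_i - y_i|^2)^(1/2) = (|0 - 1|^2 + |-3 - (-1)|^2)^(1/2)
= (1^2 + 2^2)^(1/2) = (1 + 4)^(1/2) = (5)^(1/2) ≈ 2.2361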